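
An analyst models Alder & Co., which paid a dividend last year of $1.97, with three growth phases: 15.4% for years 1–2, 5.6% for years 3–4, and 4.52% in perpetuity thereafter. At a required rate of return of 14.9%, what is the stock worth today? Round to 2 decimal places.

$24.37

Three-stage DDM. Project D₁…D_4; terminal Gordon value at t=4 with g = 0.0452; discount at r = 0.149.
D_1 = 2.2734
D_2 = 2.6235
D_3 = 2.7704
D_4 = 2.9255
TV_4 = 3.0578/(0.149−0.0452) = 29.4583
P₀ = Σ Dₜ/(1+r)ᵗ + TV_4/(1+r)^4 = 24.3722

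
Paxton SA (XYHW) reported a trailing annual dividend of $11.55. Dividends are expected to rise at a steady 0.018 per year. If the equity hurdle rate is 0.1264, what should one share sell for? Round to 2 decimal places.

$108.47

Gordon growth model: P₀ = D₁/(r − g). D₁ = 11.55 × (1 + 0.018) = 11.7579.
P₀ = 11.7579 / (0.1264 − 0.018) = 11.7579 / 0.1084 = 108.4677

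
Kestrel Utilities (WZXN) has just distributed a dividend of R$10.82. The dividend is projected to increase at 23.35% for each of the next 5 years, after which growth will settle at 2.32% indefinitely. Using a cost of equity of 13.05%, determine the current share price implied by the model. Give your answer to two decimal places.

Two-stage DDM. Project D₁…D_5 at 0.2335, terminal growth 0.0232, discount at r = 0.1305.
D_1 = 13.3465
D_2 = 16.4629
D_3 = 20.3070
D_4 = 25.0486
D_5 = 30.8975
Terminal value at t=5: TV = D_6/(r−g) = 31.6143/(0.1305−0.0232) = 294.6347
P₀ = 13.3465/(1+0.1305)^1 + 16.4629/(1+0.1305)^2 + 20.3070/(1+0.1305)^3 + 25.0486/(1+0.1305)^4 + 30.8975/(1+0.1305)^5 + 294.6347/(1+0.1305)^5 = 230.3734

R$230.37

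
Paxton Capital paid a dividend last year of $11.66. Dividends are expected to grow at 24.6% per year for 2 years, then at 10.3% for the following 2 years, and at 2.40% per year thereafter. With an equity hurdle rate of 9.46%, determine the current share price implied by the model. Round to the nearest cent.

$281.46

Three-stage DDM. Project D₁…D_4; terminal Gordon value at t=4 with g = 0.024; discount at r = 0.0946.
D_1 = 14.5284
D_2 = 18.1023
D_3 = 19.9669
D_4 = 22.0235
TV_4 = 22.5520/(0.0946−0.024) = 319.4338
P₀ = Σ Dₜ/(1+r)ᵗ + TV_4/(1+r)^4 = 281.4622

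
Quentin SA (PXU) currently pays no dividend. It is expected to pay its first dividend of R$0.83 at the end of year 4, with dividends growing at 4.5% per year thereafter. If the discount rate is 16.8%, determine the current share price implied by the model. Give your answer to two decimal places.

Deferred-dividend DDM. At t=3 the remaining stream is a growing perpetuity with first payment D_4 = 0.83.
V_3 = D_4/(r−g) = 0.83/(0.168−0.045) = 6.7480
P₀ = V_3/(1+r)^3 = 6.7480/(1+0.168)^3 = 4.2349

R$4.23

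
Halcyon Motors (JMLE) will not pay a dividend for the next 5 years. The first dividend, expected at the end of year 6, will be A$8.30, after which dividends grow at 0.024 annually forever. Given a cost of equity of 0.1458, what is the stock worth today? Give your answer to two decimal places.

A$34.51

Deferred-dividend DDM. At t=5 the remaining stream is a growing perpetuity with first payment D_6 = 8.30.
V_5 = D_6/(r−g) = 8.30/(0.1458−0.024) = 68.1445
P₀ = V_5/(1+r)^5 = 68.1445/(1+0.1458)^5 = 34.5054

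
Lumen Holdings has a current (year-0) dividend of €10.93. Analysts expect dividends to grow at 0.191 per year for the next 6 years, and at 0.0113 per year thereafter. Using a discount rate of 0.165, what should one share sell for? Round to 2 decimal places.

Two-stage DDM. Project D₁…D_6 at 0.191, terminal growth 0.0113, discount at r = 0.165.
D_1 = 13.0176
D_2 = 15.5040
D_3 = 18.4653
D_4 = 21.9921
D_5 = 26.1926
D_6 = 31.1954
Terminal value at t=6: TV = D_7/(r−g) = 31.5479/(0.165−0.0113) = 205.2565
P₀ = 13.0176/(1+0.165)^1 + 15.5040/(1+0.165)^2 + 18.4653/(1+0.165)^3 + 21.9921/(1+0.165)^4 + 26.1926/(1+0.165)^5 + 31.1954/(1+0.165)^6 + 205.2565/(1+0.165)^6 = 152.9971

€153.00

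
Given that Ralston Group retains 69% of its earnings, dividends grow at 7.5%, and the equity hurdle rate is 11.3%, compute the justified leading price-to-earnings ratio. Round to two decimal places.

8.16

Payout ratio b = 1 − 0.69 = 0.31.
Justified leading P/E = b/(r−g) = 0.31/(0.113−0.075) = 8.1579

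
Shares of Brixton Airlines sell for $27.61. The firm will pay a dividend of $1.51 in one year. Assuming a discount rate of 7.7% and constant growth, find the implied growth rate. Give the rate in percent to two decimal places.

2.23%

From P₀ = D₁/(r − g), the implied growth is g = r − D₁/P₀.
g = 0.077 − 1.51/27.61 = 0.077 − 0.05469 = 0.02231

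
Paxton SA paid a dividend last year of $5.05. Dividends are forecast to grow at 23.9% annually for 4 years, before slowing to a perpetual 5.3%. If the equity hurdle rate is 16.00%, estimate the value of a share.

Two-stage DDM. Project D₁…D_4 at 0.239, terminal growth 0.053, discount at r = 0.16.
D_1 = 6.2569
D_2 = 7.7524
D_3 = 9.6052
D_4 = 11.9008
Terminal value at t=4: TV = D_5/(r−g) = 12.5316/(0.16−0.053) = 117.1173
P₀ = 6.2569/(1+0.16)^1 + 7.7524/(1+0.16)^2 + 9.6052/(1+0.16)^3 + 11.9008/(1+0.16)^4 + 117.1173/(1+0.16)^4 = 88.5644

$88.56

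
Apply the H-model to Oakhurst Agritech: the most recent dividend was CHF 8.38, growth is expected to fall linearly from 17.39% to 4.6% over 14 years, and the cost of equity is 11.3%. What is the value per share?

CHF 242.81

H-model: P₀ = D₀[(1+g_L) + H(g_S−g_L)]/(r−g_L), with H = 14/2 = 7.
P₀ = 8.38 × [(1+0.046) + 7×(0.1739−0.046)] / (0.113−0.046)
   = 8.38 × 1.9413 / 0.067 = 242.8074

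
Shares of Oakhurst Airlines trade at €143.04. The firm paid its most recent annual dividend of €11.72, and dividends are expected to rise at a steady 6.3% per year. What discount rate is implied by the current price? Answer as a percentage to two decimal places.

Rearranging the constant-growth DDM: r = D₁/P₀ + g.
D₁ = 11.72 × (1 + 0.063) = 12.4584.
r = 12.4584 / 143.04 + 0.063 = 0.08710 + 0.063 = 0.15010

15.01%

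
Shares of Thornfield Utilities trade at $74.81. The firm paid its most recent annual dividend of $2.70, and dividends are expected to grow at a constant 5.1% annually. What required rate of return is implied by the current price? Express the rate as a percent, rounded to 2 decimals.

Rearranging the constant-growth DDM: r = D₁/P₀ + g.
D₁ = 2.70 × (1 + 0.051) = 2.8377.
r = 2.8377 / 74.81 + 0.051 = 0.03793 + 0.051 = 0.08893

8.89%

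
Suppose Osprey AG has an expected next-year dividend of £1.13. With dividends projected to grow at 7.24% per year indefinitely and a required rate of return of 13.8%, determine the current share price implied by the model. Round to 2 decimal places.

Gordon growth model: P₀ = D₁/(r − g), with D₁ = 1.13 given directly.
P₀ = 1.1300 / (0.138 − 0.0724) = 1.1300 / 0.0656 = 17.2256

£17.23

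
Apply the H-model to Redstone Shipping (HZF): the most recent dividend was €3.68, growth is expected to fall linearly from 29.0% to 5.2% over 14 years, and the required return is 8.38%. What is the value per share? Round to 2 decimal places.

€314.54

H-model: P₀ = D₀[(1+g_L) + H(g_S−g_L)]/(r−g_L), with H = 14/2 = 7.
P₀ = 3.68 × [(1+0.052) + 7×(0.29−0.052)] / (0.0838−0.052)
   = 3.68 × 2.7180 / 0.0318 = 314.5358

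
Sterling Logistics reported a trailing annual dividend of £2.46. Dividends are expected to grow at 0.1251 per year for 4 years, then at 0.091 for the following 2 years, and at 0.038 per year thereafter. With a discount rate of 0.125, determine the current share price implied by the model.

Three-stage DDM. Project D₁…D_6; terminal Gordon value at t=6 with g = 0.038; discount at r = 0.125.
D_1 = 2.7677
D_2 = 3.1140
D_3 = 3.5036
D_4 = 3.9418
D_5 = 4.3006
D_6 = 4.6919
TV_6 = 4.8702/(0.125−0.038) = 55.9793
P₀ = Σ Dₜ/(1+r)ᵗ + TV_6/(1+r)^6 = 42.1560

£42.16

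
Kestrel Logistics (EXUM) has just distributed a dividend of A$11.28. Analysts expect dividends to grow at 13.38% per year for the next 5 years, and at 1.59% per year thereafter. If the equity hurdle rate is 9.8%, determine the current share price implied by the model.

A$226.03

Two-stage DDM. Project D₁…D_5 at 0.1338, terminal growth 0.0159, discount at r = 0.098.
D_1 = 12.7893
D_2 = 14.5005
D_3 = 16.4406
D_4 = 18.6404
D_5 = 21.1345
Terminal value at t=5: TV = D_6/(r−g) = 21.4705/(0.098−0.0159) = 261.5165
P₀ = 12.7893/(1+0.098)^1 + 14.5005/(1+0.098)^2 + 16.4406/(1+0.098)^3 + 18.6404/(1+0.098)^4 + 21.1345/(1+0.098)^5 + 261.5165/(1+0.098)^5 = 226.0280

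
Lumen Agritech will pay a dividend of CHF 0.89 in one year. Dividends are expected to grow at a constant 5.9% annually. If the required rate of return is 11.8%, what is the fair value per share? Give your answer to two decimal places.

Gordon growth model: P₀ = D₁/(r − g), with D₁ = 0.89 given directly.
P₀ = 0.8900 / (0.118 − 0.059) = 0.8900 / 0.059 = 15.0847

CHF 15.08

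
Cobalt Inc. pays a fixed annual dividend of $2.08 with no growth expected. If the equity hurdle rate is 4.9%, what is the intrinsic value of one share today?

Zero-growth DDM (perpetuity): P₀ = D/r = 2.08 / 0.049 = 42.4490

$42.45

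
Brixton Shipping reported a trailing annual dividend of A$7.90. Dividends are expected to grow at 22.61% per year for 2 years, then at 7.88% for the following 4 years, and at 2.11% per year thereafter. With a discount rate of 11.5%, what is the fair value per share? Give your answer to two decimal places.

A$144.48

Three-stage DDM. Project D₁…D_6; terminal Gordon value at t=6 with g = 0.0211; discount at r = 0.115.
D_1 = 9.6862
D_2 = 11.8762
D_3 = 12.8121
D_4 = 13.8217
D_5 = 14.9108
D_6 = 16.0858
TV_6 = 16.4252/(0.115−0.0211) = 174.9224
P₀ = Σ Dₜ/(1+r)ᵗ + TV_6/(1+r)^6 = 144.4811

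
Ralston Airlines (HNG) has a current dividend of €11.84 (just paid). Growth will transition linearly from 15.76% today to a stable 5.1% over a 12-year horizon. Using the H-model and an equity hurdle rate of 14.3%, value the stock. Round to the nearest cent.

€217.57

H-model: P₀ = D₀[(1+g_L) + H(g_S−g_L)]/(r−g_L), with H = 12/2 = 6.
P₀ = 11.84 × [(1+0.051) + 6×(0.1576−0.051)] / (0.143−0.051)
   = 11.84 × 1.6906 / 0.092 = 217.5729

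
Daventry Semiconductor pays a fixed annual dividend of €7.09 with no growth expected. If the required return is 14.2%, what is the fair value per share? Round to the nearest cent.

€49.93

Zero-growth DDM (perpetuity): P₀ = D/r = 7.09 / 0.142 = 49.9296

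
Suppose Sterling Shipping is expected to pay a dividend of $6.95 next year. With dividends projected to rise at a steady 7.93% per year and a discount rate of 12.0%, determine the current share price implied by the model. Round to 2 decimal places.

$170.76

Gordon growth model: P₀ = D₁/(r − g), with D₁ = 6.95 given directly.
P₀ = 6.9500 / (0.12 − 0.0793) = 6.9500 / 0.0407 = 170.7617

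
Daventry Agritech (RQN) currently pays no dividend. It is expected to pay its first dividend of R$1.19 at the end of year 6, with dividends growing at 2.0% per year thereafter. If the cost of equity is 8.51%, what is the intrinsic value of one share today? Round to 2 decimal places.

R$12.15

Deferred-dividend DDM. At t=5 the remaining stream is a growing perpetuity with first payment D_6 = 1.19.
V_5 = D_6/(r−g) = 1.19/(0.0851−0.02) = 18.2796
P₀ = V_5/(1+r)^5 = 18.2796/(1+0.0851)^5 = 12.1511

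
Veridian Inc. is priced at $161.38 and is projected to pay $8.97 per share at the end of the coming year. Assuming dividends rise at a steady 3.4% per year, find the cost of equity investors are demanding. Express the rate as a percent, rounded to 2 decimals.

Rearranging the constant-growth DDM: r = D₁/P₀ + g.
r = 8.9700 / 161.38 + 0.034 = 0.05558 + 0.034 = 0.08958

8.96%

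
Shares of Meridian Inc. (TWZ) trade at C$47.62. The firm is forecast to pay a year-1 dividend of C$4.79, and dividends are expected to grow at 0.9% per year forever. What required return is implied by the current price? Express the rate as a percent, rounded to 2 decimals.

10.96%

Rearranging the constant-growth DDM: r = D₁/P₀ + g.
r = 4.7900 / 47.62 + 0.009 = 0.10059 + 0.009 = 0.10959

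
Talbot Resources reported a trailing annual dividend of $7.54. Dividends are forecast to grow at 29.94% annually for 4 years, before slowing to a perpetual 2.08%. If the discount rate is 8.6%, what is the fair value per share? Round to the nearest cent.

$290.13

Two-stage DDM. Project D₁…D_4 at 0.2994, terminal growth 0.0208, discount at r = 0.086.
D_1 = 9.7975
D_2 = 12.7308
D_3 = 16.5425
D_4 = 21.4953
Terminal value at t=4: TV = D_5/(r−g) = 21.9424/(0.086−0.0208) = 336.5394
P₀ = 9.7975/(1+0.086)^1 + 12.7308/(1+0.086)^2 + 16.5425/(1+0.086)^3 + 21.4953/(1+0.086)^4 + 336.5394/(1+0.086)^4 = 290.1298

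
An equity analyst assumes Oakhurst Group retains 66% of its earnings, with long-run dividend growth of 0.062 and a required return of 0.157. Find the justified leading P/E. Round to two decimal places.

Payout ratio b = 1 − 0.66 = 0.34.
Justified leading P/E = b/(r−g) = 0.34/(0.157−0.062) = 3.5789

3.58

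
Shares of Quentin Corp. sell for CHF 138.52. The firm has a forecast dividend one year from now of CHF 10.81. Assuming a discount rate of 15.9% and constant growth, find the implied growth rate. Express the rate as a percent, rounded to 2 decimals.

8.10%

From P₀ = D₁/(r − g), the implied growth is g = r − D₁/P₀.
g = 0.159 − 10.81/138.52 = 0.159 − 0.07804 = 0.08096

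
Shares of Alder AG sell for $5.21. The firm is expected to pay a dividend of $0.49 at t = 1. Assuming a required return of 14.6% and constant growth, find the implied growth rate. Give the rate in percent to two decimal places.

From P₀ = D₁/(r − g), the implied growth is g = r − D₁/P₀.
g = 0.146 − 0.49/5.21 = 0.146 − 0.09405 = 0.05195

5.20%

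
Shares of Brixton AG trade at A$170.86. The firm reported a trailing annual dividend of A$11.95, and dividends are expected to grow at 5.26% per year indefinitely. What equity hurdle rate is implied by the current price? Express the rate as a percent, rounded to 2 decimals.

Rearranging the constant-growth DDM: r = D₁/P₀ + g.
D₁ = 11.95 × (1 + 0.0526) = 12.5786.
r = 12.5786 / 170.86 + 0.0526 = 0.07362 + 0.0526 = 0.12622

12.62%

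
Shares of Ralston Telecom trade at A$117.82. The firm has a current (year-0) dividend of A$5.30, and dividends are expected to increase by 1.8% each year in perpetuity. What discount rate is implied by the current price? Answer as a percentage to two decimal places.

Rearranging the constant-growth DDM: r = D₁/P₀ + g.
D₁ = 5.30 × (1 + 0.018) = 5.3954.
r = 5.3954 / 117.82 + 0.018 = 0.04579 + 0.018 = 0.06379

6.38%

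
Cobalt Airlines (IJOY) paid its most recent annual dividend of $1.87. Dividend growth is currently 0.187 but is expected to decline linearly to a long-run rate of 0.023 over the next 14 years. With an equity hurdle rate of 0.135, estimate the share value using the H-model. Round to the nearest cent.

H-model: P₀ = D₀[(1+g_L) + H(g_S−g_L)]/(r−g_L), with H = 14/2 = 7.
P₀ = 1.87 × [(1+0.023) + 7×(0.187−0.023)] / (0.135−0.023)
   = 1.87 × 2.1710 / 0.112 = 36.2479

$36.25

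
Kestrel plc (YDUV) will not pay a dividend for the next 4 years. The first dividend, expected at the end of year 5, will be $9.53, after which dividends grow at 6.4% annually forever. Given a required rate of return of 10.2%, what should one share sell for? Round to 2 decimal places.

$170.05

Deferred-dividend DDM. At t=4 the remaining stream is a growing perpetuity with first payment D_5 = 9.53.
V_4 = D_5/(r−g) = 9.53/(0.102−0.064) = 250.7895
P₀ = V_4/(1+r)^4 = 250.7895/(1+0.102)^4 = 170.0525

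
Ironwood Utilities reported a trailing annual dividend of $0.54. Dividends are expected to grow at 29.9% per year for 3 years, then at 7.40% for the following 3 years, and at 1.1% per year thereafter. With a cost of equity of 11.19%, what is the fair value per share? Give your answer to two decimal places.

$12.41

Three-stage DDM. Project D₁…D_6; terminal Gordon value at t=6 with g = 0.011; discount at r = 0.1119.
D_1 = 0.7015
D_2 = 0.9112
D_3 = 1.1836
D_4 = 1.2712
D_5 = 1.3653
D_6 = 1.4663
TV_6 = 1.4825/(0.1119−0.011) = 14.6924
P₀ = Σ Dₜ/(1+r)ᵗ + TV_6/(1+r)^6 = 12.4149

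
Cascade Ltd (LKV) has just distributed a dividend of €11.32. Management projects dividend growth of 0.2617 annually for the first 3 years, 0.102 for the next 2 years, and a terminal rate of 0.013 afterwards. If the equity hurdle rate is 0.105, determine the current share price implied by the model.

€262.64

Three-stage DDM. Project D₁…D_5; terminal Gordon value at t=5 with g = 0.013; discount at r = 0.105.
D_1 = 14.2824
D_2 = 18.0202
D_3 = 22.7360
D_4 = 25.0551
D_5 = 27.6107
TV_5 = 27.9697/(0.105−0.013) = 304.0182
P₀ = Σ Dₜ/(1+r)ᵗ + TV_5/(1+r)^5 = 262.6386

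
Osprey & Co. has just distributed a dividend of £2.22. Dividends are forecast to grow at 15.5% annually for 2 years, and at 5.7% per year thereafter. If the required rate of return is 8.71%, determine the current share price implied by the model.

£92.87

Two-stage DDM. Project D₁…D_2 at 0.155, terminal growth 0.057, discount at r = 0.0871.
D_1 = 2.5641
D_2 = 2.9615
Terminal value at t=2: TV = D_3/(r−g) = 3.1303/(0.0871−0.057) = 103.9981
P₀ = 2.5641/(1+0.0871)^1 + 2.9615/(1+0.0871)^2 + 103.9981/(1+0.0871)^2 = 92.8654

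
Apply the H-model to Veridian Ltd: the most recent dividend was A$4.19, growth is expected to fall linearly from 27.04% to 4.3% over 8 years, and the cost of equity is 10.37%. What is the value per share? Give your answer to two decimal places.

H-model: P₀ = D₀[(1+g_L) + H(g_S−g_L)]/(r−g_L), with H = 8/2 = 4.
P₀ = 4.19 × [(1+0.043) + 4×(0.2704−0.043)] / (0.1037−0.043)
   = 4.19 × 1.9526 / 0.0607 = 134.7841

A$134.78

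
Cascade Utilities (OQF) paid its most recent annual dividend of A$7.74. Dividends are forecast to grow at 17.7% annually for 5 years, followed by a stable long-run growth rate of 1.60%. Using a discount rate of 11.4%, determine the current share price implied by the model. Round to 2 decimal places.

A$151.43

Two-stage DDM. Project D₁…D_5 at 0.177, terminal growth 0.016, discount at r = 0.114.
D_1 = 9.1100
D_2 = 10.7224
D_3 = 12.6203
D_4 = 14.8541
D_5 = 17.4833
Terminal value at t=5: TV = D_6/(r−g) = 17.7630/(0.114−0.016) = 181.2554
P₀ = 9.1100/(1+0.114)^1 + 10.7224/(1+0.114)^2 + 12.6203/(1+0.114)^3 + 14.8541/(1+0.114)^4 + 17.4833/(1+0.114)^5 + 181.2554/(1+0.114)^5 = 151.4313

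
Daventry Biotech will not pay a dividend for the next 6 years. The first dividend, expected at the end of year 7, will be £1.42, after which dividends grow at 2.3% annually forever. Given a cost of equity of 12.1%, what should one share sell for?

£7.30

Deferred-dividend DDM. At t=6 the remaining stream is a growing perpetuity with first payment D_7 = 1.42.
V_6 = D_7/(r−g) = 1.42/(0.121−0.023) = 14.4898
P₀ = V_6/(1+r)^6 = 14.4898/(1+0.121)^6 = 7.3018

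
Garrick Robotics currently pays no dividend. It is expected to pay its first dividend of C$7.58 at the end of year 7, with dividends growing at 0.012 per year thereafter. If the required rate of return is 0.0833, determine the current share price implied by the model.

C$65.78

Deferred-dividend DDM. At t=6 the remaining stream is a growing perpetuity with first payment D_7 = 7.58.
V_6 = D_7/(r−g) = 7.58/(0.0833−0.012) = 106.3114
P₀ = V_6/(1+r)^6 = 106.3114/(1+0.0833)^6 = 65.7790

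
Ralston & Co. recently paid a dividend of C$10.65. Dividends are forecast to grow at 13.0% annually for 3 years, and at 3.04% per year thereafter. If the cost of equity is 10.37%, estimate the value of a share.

Two-stage DDM. Project D₁…D_3 at 0.13, terminal growth 0.0304, discount at r = 0.1037.
D_1 = 12.0345
D_2 = 13.5990
D_3 = 15.3669
Terminal value at t=3: TV = D_4/(r−g) = 15.8340/(0.1037−0.0304) = 216.0164
P₀ = 12.0345/(1+0.1037)^1 + 13.5990/(1+0.1037)^2 + 15.3669/(1+0.1037)^3 + 216.0164/(1+0.1037)^3 = 194.1666

C$194.17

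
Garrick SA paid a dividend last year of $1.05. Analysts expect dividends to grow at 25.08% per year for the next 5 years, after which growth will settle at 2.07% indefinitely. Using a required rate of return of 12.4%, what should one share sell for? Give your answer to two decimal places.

Two-stage DDM. Project D₁…D_5 at 0.2508, terminal growth 0.0207, discount at r = 0.124.
D_1 = 1.3133
D_2 = 1.6427
D_3 = 2.0547
D_4 = 2.5700
D_5 = 3.2146
Terminal value at t=5: TV = D_6/(r−g) = 3.2812/(0.124−0.0207) = 31.7634
P₀ = 1.3133/(1+0.124)^1 + 1.6427/(1+0.124)^2 + 2.0547/(1+0.124)^3 + 2.5700/(1+0.124)^4 + 3.2146/(1+0.124)^5 + 31.7634/(1+0.124)^5 = 25.0226

$25.02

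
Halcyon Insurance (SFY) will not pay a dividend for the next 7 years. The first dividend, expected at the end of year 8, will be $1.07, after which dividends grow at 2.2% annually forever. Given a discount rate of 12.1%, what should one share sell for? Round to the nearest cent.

$4.86

Deferred-dividend DDM. At t=7 the remaining stream is a growing perpetuity with first payment D_8 = 1.07.
V_7 = D_8/(r−g) = 1.07/(0.121−0.022) = 10.8081
P₀ = V_7/(1+r)^7 = 10.8081/(1+0.121)^7 = 4.8586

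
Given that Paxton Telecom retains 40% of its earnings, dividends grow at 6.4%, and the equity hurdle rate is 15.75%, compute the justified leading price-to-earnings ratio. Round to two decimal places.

6.42

Payout ratio b = 1 − 0.40 = 0.60.
Justified leading P/E = b/(r−g) = 0.60/(0.1575−0.064) = 6.4171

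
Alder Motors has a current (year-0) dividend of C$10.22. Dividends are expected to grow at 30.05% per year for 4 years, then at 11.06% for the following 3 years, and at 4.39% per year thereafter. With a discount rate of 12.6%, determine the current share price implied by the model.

Three-stage DDM. Project D₁…D_7; terminal Gordon value at t=7 with g = 0.0439; discount at r = 0.126.
D_1 = 13.2911
D_2 = 17.2851
D_3 = 22.4793
D_4 = 29.2343
D_5 = 32.4676
D_6 = 36.0585
D_7 = 40.0466
TV_7 = 41.8046/(0.126−0.0439) = 509.1914
P₀ = Σ Dₜ/(1+r)ᵗ + TV_7/(1+r)^7 = 334.3253

C$334.33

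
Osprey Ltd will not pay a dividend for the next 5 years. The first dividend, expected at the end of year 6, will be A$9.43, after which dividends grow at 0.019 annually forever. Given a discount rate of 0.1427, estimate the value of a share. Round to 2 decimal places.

A$39.13

Deferred-dividend DDM. At t=5 the remaining stream is a growing perpetuity with first payment D_6 = 9.43.
V_5 = D_6/(r−g) = 9.43/(0.1427−0.019) = 76.2328
P₀ = V_5/(1+r)^5 = 76.2328/(1+0.1427)^5 = 39.1274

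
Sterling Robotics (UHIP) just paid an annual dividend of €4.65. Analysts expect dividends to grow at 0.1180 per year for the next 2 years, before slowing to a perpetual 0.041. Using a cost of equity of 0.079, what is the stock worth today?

Two-stage DDM. Project D₁…D_2 at 0.118, terminal growth 0.041, discount at r = 0.079.
D_1 = 5.1987
D_2 = 5.8121
Terminal value at t=2: TV = D_3/(r−g) = 6.0504/(0.079−0.041) = 159.2222
P₀ = 5.1987/(1+0.079)^1 + 5.8121/(1+0.079)^2 + 159.2222/(1+0.079)^2 = 146.5708

€146.57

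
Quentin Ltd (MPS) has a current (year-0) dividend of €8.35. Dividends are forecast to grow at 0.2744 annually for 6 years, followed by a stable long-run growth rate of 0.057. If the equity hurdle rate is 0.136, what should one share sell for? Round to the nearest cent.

Two-stage DDM. Project D₁…D_6 at 0.2744, terminal growth 0.057, discount at r = 0.136.
D_1 = 10.6412
D_2 = 13.5612
D_3 = 17.2824
D_4 = 22.0247
D_5 = 28.0682
D_6 = 35.7702
Terminal value at t=6: TV = D_7/(r−g) = 37.8091/(0.136−0.057) = 478.5959
P₀ = 10.6412/(1+0.136)^1 + 13.5612/(1+0.136)^2 + 17.2824/(1+0.136)^3 + 22.0247/(1+0.136)^4 + 28.0682/(1+0.136)^5 + 35.7702/(1+0.136)^6 + 478.5959/(1+0.136)^6 = 299.0587

€299.06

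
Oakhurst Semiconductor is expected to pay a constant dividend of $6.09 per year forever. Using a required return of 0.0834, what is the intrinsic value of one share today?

$73.02

Zero-growth DDM (perpetuity): P₀ = D/r = 6.09 / 0.0834 = 73.0216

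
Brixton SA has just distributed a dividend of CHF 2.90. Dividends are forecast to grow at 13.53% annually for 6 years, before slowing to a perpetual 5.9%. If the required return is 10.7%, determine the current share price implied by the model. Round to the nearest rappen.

CHF 93.47

Two-stage DDM. Project D₁…D_6 at 0.1353, terminal growth 0.059, discount at r = 0.107.
D_1 = 3.2924
D_2 = 3.7378
D_3 = 4.2436
D_4 = 4.8177
D_5 = 5.4695
D_6 = 6.2096
Terminal value at t=6: TV = D_7/(r−g) = 6.5759/(0.107−0.059) = 136.9987
P₀ = 3.2924/(1+0.107)^1 + 3.7378/(1+0.107)^2 + 4.2436/(1+0.107)^3 + 4.8177/(1+0.107)^4 + 5.4695/(1+0.107)^5 + 6.2096/(1+0.107)^6 + 136.9987/(1+0.107)^6 = 93.4691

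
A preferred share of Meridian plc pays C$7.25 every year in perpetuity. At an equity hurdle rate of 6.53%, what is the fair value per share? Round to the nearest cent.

Zero-growth DDM (perpetuity): P₀ = D/r = 7.25 / 0.0653 = 111.0260

C$111.03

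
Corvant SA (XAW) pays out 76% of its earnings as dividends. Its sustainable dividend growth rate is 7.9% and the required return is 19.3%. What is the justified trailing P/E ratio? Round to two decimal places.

Justified trailing P/E = b(1+g)/(r−g) = 0.76×(1+0.079)/(0.193−0.079) = 7.1933

7.19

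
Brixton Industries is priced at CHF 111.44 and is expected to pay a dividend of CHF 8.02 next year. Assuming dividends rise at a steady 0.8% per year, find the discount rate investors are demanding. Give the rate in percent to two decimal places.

Rearranging the constant-growth DDM: r = D₁/P₀ + g.
r = 8.0200 / 111.44 + 0.008 = 0.07197 + 0.008 = 0.07997

8.00%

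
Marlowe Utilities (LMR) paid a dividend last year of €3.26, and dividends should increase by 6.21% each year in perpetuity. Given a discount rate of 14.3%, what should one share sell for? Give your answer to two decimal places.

Gordon growth model: P₀ = D₁/(r − g). D₁ = 3.26 × (1 + 0.0621) = 3.4624.
P₀ = 3.4624 / (0.143 − 0.0621) = 3.4624 / 0.0809 = 42.7991

€42.80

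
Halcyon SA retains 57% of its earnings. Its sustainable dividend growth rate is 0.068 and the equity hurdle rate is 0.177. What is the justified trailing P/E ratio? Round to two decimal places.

Payout ratio b = 1 − 0.57 = 0.43.
Justified trailing P/E = b(1+g)/(r−g) = 0.43×(1+0.068)/(0.177−0.068) = 4.2132

4.21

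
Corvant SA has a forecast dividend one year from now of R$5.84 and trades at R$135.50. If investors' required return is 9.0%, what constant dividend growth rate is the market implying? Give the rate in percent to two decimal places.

From P₀ = D₁/(r − g), the implied growth is g = r − D₁/P₀.
g = 0.09 − 5.84/135.50 = 0.09 − 0.04310 = 0.04690

4.69%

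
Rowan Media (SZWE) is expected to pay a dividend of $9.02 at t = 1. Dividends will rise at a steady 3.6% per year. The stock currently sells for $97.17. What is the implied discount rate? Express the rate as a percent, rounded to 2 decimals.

Rearranging the constant-growth DDM: r = D₁/P₀ + g.
r = 9.0200 / 97.17 + 0.036 = 0.09283 + 0.036 = 0.12883

12.88%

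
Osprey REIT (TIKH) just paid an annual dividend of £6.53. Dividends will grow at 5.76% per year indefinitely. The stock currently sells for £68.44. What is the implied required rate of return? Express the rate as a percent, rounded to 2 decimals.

15.85%

Rearranging the constant-growth DDM: r = D₁/P₀ + g.
D₁ = 6.53 × (1 + 0.0576) = 6.9061.
r = 6.9061 / 68.44 + 0.0576 = 0.10091 + 0.0576 = 0.15851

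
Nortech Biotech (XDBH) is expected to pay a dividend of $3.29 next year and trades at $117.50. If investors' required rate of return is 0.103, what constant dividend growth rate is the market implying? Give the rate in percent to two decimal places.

From P₀ = D₁/(r − g), the implied growth is g = r − D₁/P₀.
g = 0.103 − 3.29/117.50 = 0.103 − 0.02800 = 0.07500

7.50%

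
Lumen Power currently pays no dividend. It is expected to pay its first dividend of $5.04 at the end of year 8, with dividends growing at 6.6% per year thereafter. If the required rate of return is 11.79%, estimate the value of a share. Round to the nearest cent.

$44.51

Deferred-dividend DDM. At t=7 the remaining stream is a growing perpetuity with first payment D_8 = 5.04.
V_7 = D_8/(r−g) = 5.04/(0.1179−0.066) = 97.1098
P₀ = V_7/(1+r)^7 = 97.1098/(1+0.1179)^7 = 44.5085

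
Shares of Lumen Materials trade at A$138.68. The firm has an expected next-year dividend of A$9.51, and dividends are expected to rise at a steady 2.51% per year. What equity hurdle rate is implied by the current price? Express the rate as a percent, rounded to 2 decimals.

9.37%

Rearranging the constant-growth DDM: r = D₁/P₀ + g.
r = 9.5100 / 138.68 + 0.0251 = 0.06858 + 0.0251 = 0.09368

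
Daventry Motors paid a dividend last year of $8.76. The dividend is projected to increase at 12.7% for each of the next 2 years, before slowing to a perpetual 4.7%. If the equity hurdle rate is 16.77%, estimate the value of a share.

$87.40

Two-stage DDM. Project D₁…D_2 at 0.127, terminal growth 0.047, discount at r = 0.1677.
D_1 = 9.8725
D_2 = 11.1263
Terminal value at t=2: TV = D_3/(r−g) = 11.6493/(0.1677−0.047) = 96.5142
P₀ = 9.8725/(1+0.1677)^1 + 11.1263/(1+0.1677)^2 + 96.5142/(1+0.1677)^2 = 87.3976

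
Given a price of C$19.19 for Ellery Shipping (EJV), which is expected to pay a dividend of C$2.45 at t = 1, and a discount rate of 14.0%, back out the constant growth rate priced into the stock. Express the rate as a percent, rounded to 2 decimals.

1.23%

From P₀ = D₁/(r − g), the implied growth is g = r − D₁/P₀.
g = 0.14 − 2.45/19.19 = 0.14 − 0.12767 = 0.01233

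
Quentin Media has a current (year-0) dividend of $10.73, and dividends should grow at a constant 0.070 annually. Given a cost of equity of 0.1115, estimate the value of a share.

$276.65

Gordon growth model: P₀ = D₁/(r − g). D₁ = 10.73 × (1 + 0.07) = 11.4811.
P₀ = 11.4811 / (0.1115 − 0.07) = 11.4811 / 0.0415 = 276.6530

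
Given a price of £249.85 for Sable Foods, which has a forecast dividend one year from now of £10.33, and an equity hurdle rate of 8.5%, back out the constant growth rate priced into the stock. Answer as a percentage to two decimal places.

4.37%

From P₀ = D₁/(r − g), the implied growth is g = r − D₁/P₀.
g = 0.085 − 10.33/249.85 = 0.085 − 0.04134 = 0.04366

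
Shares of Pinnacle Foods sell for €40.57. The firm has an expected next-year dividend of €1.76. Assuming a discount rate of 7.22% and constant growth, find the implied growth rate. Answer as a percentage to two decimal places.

From P₀ = D₁/(r − g), the implied growth is g = r − D₁/P₀.
g = 0.0722 − 1.76/40.57 = 0.0722 − 0.04338 = 0.02882

2.88%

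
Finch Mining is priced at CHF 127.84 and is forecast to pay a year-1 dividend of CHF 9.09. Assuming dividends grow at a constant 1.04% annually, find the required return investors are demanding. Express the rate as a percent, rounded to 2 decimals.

Rearranging the constant-growth DDM: r = D₁/P₀ + g.
r = 9.0900 / 127.84 + 0.0104 = 0.07110 + 0.0104 = 0.08150

8.15%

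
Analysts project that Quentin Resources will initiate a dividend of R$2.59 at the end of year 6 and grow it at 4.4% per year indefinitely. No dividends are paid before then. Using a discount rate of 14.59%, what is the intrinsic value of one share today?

R$12.86

Deferred-dividend DDM. At t=5 the remaining stream is a growing perpetuity with first payment D_6 = 2.59.
V_5 = D_6/(r−g) = 2.59/(0.1459−0.044) = 25.4171
P₀ = V_5/(1+r)^5 = 25.4171/(1+0.1459)^5 = 12.8645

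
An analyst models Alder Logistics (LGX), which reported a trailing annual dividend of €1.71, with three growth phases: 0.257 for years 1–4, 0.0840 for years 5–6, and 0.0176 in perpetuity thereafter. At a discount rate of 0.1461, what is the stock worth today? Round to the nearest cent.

€30.74

Three-stage DDM. Project D₁…D_6; terminal Gordon value at t=6 with g = 0.0176; discount at r = 0.1461.
D_1 = 2.1495
D_2 = 2.7019
D_3 = 3.3963
D_4 = 4.2691
D_5 = 4.6277
D_6 = 5.0164
TV_6 = 5.1047/(0.1461−0.0176) = 39.7255
P₀ = Σ Dₜ/(1+r)ᵗ + TV_6/(1+r)^6 = 30.7444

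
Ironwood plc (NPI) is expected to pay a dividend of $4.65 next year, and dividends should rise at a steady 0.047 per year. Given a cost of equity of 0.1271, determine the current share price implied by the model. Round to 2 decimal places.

Gordon growth model: P₀ = D₁/(r − g), with D₁ = 4.65 given directly.
P₀ = 4.6500 / (0.1271 − 0.047) = 4.6500 / 0.0801 = 58.0524

$58.05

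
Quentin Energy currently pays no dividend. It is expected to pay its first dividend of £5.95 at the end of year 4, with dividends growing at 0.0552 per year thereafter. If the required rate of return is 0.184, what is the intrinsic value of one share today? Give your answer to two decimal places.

Deferred-dividend DDM. At t=3 the remaining stream is a growing perpetuity with first payment D_4 = 5.95.
V_3 = D_4/(r−g) = 5.95/(0.184−0.0552) = 46.1957
P₀ = V_3/(1+r)^3 = 46.1957/(1+0.184)^3 = 27.8321

£27.83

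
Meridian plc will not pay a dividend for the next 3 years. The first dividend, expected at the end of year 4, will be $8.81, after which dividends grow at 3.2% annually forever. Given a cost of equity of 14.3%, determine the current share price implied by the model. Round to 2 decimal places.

Deferred-dividend DDM. At t=3 the remaining stream is a growing perpetuity with first payment D_4 = 8.81.
V_3 = D_4/(r−g) = 8.81/(0.143−0.032) = 79.3694
P₀ = V_3/(1+r)^3 = 79.3694/(1+0.143)^3 = 53.1513

$53.15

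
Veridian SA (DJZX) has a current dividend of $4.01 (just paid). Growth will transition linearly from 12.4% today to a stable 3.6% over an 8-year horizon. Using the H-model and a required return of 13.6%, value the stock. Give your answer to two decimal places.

H-model: P₀ = D₀[(1+g_L) + H(g_S−g_L)]/(r−g_L), with H = 8/2 = 4.
P₀ = 4.01 × [(1+0.036) + 4×(0.124−0.036)] / (0.136−0.036)
   = 4.01 × 1.3880 / 0.1 = 55.6588

$55.66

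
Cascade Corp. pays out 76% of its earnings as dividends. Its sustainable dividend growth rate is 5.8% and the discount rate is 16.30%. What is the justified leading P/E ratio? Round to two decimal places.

7.24

Justified leading P/E = b/(r−g) = 0.76/(0.163−0.058) = 7.2381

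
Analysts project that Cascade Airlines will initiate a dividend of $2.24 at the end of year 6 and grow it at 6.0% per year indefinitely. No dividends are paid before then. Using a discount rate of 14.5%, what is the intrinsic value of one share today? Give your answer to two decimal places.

Deferred-dividend DDM. At t=5 the remaining stream is a growing perpetuity with first payment D_6 = 2.24.
V_5 = D_6/(r−g) = 2.24/(0.145−0.06) = 26.3529
P₀ = V_5/(1+r)^5 = 26.3529/(1+0.145)^5 = 13.3907

$13.39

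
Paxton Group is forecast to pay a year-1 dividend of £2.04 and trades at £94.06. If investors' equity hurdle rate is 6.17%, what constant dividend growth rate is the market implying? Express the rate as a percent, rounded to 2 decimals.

From P₀ = D₁/(r − g), the implied growth is g = r − D₁/P₀.
g = 0.0617 − 2.04/94.06 = 0.0617 − 0.02169 = 0.04001

4.00%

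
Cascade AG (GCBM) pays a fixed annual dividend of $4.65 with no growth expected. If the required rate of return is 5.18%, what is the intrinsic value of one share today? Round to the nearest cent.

Zero-growth DDM (perpetuity): P₀ = D/r = 4.65 / 0.0518 = 89.7683

$89.77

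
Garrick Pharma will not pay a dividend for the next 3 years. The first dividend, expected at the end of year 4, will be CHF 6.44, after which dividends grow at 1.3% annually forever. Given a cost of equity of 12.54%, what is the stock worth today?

Deferred-dividend DDM. At t=3 the remaining stream is a growing perpetuity with first payment D_4 = 6.44.
V_3 = D_4/(r−g) = 6.44/(0.1254−0.013) = 57.2954
P₀ = V_3/(1+r)^3 = 57.2954/(1+0.1254)^3 = 40.1975

CHF 40.20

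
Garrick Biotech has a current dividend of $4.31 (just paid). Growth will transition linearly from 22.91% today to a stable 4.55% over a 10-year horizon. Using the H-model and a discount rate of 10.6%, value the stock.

H-model: P₀ = D₀[(1+g_L) + H(g_S−g_L)]/(r−g_L), with H = 10/2 = 5.
P₀ = 4.31 × [(1+0.0455) + 5×(0.2291−0.0455)] / (0.106−0.0455)
   = 4.31 × 1.9635 / 0.0605 = 139.8791

$139.88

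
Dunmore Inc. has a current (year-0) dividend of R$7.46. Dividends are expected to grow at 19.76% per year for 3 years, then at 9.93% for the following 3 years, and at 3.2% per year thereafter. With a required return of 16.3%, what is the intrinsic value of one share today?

Three-stage DDM. Project D₁…D_6; terminal Gordon value at t=6 with g = 0.032; discount at r = 0.163.
D_1 = 8.9341
D_2 = 10.6995
D_3 = 12.8137
D_4 = 14.0861
D_5 = 15.4848
D_6 = 17.0225
TV_6 = 17.5672/(0.163−0.032) = 134.1008
P₀ = Σ Dₜ/(1+r)ᵗ + TV_6/(1+r)^6 = 99.7894

R$99.79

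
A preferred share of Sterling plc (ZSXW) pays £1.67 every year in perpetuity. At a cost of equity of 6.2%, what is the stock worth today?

£26.94

Zero-growth DDM (perpetuity): P₀ = D/r = 1.67 / 0.062 = 26.9355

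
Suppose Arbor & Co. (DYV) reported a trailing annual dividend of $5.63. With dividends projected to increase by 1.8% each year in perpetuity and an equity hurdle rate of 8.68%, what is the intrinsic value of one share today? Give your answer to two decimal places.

$83.30

Gordon growth model: P₀ = D₁/(r − g). D₁ = 5.63 × (1 + 0.018) = 5.7313.
P₀ = 5.7313 / (0.0868 − 0.018) = 5.7313 / 0.0688 = 83.3044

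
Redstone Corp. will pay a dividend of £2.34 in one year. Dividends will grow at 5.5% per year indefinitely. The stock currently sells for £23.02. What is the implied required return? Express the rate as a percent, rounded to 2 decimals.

Rearranging the constant-growth DDM: r = D₁/P₀ + g.
r = 2.3400 / 23.02 + 0.055 = 0.10165 + 0.055 = 0.15665

15.67%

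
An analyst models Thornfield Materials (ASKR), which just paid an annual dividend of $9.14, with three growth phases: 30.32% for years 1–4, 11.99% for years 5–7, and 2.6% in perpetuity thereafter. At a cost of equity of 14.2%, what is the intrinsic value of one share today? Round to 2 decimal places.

$225.42

Three-stage DDM. Project D₁…D_7; terminal Gordon value at t=7 with g = 0.026; discount at r = 0.142.
D_1 = 11.9112
D_2 = 15.5227
D_3 = 20.2292
D_4 = 26.3627
D_5 = 29.5236
D_6 = 33.0635
D_7 = 37.0278
TV_7 = 37.9905/(0.142−0.026) = 327.5047
P₀ = Σ Dₜ/(1+r)ᵗ + TV_7/(1+r)^7 = 225.4247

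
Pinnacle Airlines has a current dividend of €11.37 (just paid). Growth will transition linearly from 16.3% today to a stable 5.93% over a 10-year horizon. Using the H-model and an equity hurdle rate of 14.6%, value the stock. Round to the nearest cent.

H-model: P₀ = D₀[(1+g_L) + H(g_S−g_L)]/(r−g_L), with H = 10/2 = 5.
P₀ = 11.37 × [(1+0.0593) + 5×(0.163−0.0593)] / (0.146−0.0593)
   = 11.37 × 1.5778 / 0.0867 = 206.9156

€206.92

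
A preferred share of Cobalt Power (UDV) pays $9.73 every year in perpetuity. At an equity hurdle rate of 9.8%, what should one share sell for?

Zero-growth DDM (perpetuity): P₀ = D/r = 9.73 / 0.098 = 99.2857

$99.29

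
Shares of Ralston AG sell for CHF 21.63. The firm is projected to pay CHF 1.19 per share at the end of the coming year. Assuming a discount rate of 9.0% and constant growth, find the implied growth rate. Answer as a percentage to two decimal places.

3.50%

From P₀ = D₁/(r − g), the implied growth is g = r − D₁/P₀.
g = 0.09 − 1.19/21.63 = 0.09 − 0.05502 = 0.03498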